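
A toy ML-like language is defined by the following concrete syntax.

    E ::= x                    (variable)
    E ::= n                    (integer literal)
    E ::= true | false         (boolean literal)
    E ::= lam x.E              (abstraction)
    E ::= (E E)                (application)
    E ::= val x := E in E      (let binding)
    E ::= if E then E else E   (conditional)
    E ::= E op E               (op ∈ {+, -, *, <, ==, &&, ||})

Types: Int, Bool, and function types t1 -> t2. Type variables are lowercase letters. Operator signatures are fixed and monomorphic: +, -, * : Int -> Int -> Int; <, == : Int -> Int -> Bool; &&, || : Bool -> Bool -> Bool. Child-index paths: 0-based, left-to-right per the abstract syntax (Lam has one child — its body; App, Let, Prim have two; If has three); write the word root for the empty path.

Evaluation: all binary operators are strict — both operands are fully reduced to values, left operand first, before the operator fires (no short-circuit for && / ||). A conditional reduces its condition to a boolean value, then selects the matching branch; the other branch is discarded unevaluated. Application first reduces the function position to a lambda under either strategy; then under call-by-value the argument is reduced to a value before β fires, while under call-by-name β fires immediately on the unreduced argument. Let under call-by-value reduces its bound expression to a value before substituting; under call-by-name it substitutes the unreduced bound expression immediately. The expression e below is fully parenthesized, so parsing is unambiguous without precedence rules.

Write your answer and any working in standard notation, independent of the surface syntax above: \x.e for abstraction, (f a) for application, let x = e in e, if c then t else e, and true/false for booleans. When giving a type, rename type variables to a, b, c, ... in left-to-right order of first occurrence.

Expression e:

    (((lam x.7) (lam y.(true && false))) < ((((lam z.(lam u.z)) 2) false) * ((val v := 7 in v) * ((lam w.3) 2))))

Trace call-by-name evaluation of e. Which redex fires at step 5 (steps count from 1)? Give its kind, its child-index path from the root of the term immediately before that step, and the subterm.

Working:
step 0: (((\x.7) (\y.(true && false))) < ((((\z.(\u.z)) 2) false) * ((let v = 7 in v) * ((\w.3) 2))))
step 1: [beta@0] (7 < ((((\z.(\u.z)) 2) false) * ((let v = 7 in v) * ((\w.3) 2))))
step 2: [beta@1.0.0] (7 < (((\u.2) false) * ((let v = 7 in v) * ((\w.3) 2))))
step 3: [beta@1.0] (7 < (2 * ((let v = 7 in v) * ((\w.3) 2))))
step 4: [let@1.1.0] (7 < (2 * (7 * ((\w.3) 2))))
step 5: [beta@1.1.1] (7 < (2 * (7 * 3)))

Answer: beta at 1.1.1 : ((\w.3) 2)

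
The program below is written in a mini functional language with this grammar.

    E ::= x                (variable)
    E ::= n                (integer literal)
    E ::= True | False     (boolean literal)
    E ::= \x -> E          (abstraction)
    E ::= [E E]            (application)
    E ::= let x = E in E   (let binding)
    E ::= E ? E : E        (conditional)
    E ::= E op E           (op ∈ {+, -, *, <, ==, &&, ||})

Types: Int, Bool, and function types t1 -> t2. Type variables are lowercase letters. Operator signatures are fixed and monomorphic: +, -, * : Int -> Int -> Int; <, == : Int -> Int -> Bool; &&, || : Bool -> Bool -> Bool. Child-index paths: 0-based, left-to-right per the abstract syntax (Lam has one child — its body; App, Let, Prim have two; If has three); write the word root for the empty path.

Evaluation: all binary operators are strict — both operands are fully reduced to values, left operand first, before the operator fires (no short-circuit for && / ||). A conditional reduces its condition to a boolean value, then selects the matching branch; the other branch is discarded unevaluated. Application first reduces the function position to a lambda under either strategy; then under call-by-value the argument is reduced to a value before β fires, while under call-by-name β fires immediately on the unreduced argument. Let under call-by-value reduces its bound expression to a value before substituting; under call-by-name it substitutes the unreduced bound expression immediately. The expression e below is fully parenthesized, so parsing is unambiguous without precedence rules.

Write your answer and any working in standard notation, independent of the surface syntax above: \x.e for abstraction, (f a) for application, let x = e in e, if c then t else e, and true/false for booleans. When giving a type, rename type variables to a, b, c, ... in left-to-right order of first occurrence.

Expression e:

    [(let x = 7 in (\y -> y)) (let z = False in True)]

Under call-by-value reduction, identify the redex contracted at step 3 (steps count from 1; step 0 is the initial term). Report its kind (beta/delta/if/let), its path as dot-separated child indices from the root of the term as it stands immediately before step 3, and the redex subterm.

Answer: beta at root : ((\y.y) true)

Working:
step 0: ((let x = 7 in (\y.y)) (let z = false in true))
step 1: [let@0] ((\y.y) (let z = false in true))
step 2: [let@1] ((\y.y) true)
step 3: [beta@root] true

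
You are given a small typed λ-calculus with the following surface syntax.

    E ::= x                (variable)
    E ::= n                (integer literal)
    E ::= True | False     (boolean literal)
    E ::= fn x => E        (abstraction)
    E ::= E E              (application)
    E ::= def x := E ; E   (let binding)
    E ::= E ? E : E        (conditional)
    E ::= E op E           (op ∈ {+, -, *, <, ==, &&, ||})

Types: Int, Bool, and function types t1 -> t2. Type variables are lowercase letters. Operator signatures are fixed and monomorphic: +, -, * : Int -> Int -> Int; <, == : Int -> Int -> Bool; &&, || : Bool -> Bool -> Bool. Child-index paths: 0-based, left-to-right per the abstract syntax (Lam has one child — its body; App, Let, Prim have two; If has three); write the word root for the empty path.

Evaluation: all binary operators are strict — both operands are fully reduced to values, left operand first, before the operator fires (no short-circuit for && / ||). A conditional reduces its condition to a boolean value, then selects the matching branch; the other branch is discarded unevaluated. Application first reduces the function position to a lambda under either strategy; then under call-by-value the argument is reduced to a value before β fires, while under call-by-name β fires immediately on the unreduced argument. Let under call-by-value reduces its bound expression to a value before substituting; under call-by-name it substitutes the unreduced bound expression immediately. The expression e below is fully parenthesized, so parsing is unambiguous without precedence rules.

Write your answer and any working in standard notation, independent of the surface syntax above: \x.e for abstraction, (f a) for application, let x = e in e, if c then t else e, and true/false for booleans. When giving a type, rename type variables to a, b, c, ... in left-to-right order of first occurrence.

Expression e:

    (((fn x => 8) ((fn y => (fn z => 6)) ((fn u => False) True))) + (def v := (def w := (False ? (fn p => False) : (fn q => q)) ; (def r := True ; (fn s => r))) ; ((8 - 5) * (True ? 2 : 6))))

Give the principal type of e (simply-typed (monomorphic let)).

Trace:
\x._ : a -> Int
\z._ : c -> Int
\y._ : b -> c -> Int
\u._ : d -> Bool
  unify d -> Bool ~ Bool -> e
  unify d ~ Bool
  unify Bool ~ e
_ _ : Bool
  unify b -> c -> Int ~ Bool -> f
  unify b ~ Bool
  unify c -> Int ~ f
_ _ : c -> Int
  unify a -> Int ~ (c -> Int) -> g
  unify a ~ c -> Int
  unify Int ~ g
_ _ : Int
  unify Int ~ Int
  unify Bool ~ Bool
\p._ : h -> Bool
q : i
\q._ : i -> i
  unify h -> Bool ~ i -> i
  unify h ~ i
  unify Bool ~ i
let w : Bool -> Bool
let r : Bool
r : Bool
\s._ : j -> Bool
let v : j -> Bool
  unify Int ~ Int
  unify Int ~ Int
  unify Int ~ Int
  unify Bool ~ Bool
  unify Int ~ Int
  unify Int ~ Int
  unify Int ~ Int

Answer: Int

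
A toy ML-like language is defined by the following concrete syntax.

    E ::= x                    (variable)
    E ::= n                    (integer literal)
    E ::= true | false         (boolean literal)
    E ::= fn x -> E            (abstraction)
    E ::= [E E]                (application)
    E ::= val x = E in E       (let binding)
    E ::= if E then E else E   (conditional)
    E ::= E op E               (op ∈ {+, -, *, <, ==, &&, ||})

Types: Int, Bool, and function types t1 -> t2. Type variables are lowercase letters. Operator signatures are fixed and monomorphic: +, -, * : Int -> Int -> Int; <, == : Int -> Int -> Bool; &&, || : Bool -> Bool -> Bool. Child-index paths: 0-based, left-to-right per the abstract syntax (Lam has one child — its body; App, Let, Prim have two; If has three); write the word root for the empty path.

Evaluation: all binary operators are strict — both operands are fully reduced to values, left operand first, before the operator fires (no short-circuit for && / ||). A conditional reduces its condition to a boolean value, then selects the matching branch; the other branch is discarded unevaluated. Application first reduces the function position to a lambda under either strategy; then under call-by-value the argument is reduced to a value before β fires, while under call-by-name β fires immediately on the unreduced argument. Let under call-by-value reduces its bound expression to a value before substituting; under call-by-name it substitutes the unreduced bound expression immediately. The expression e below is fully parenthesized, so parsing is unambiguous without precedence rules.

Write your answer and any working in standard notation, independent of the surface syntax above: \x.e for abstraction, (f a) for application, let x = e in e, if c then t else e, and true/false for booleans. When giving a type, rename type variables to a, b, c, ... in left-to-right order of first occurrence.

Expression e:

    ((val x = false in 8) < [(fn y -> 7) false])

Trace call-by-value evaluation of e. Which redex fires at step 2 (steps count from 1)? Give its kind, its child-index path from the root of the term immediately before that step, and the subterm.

Trace:
step 0: ((let x = false in 8) < ((\y.7) false))
step 1: [let@0] (8 < ((\y.7) false))
step 2: [beta@1] (8 < 7)

Answer: beta at 1 : ((\y.7) false)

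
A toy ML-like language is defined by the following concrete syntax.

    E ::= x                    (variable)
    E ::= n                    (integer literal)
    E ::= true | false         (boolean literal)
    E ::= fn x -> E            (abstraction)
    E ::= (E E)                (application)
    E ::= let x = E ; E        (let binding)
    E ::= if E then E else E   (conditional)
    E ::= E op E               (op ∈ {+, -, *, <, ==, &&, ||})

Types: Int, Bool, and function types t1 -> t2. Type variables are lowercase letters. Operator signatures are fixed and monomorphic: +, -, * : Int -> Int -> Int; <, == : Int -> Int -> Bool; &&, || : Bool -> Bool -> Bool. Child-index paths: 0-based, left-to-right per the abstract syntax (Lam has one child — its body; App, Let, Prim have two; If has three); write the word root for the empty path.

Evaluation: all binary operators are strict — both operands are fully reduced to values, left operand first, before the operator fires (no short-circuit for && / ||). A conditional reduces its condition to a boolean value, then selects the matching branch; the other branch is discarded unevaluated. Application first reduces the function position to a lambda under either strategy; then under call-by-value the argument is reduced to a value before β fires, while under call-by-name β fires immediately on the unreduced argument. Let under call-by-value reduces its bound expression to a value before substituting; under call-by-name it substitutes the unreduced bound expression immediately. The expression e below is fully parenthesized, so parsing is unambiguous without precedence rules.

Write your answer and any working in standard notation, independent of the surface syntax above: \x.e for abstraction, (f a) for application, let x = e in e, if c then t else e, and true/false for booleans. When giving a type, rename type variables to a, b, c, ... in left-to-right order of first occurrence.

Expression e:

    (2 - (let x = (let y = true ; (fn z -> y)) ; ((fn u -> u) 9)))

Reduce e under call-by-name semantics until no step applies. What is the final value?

Trace:
step 0: (2 - (let x = (let y = true in (\z.y)) in ((\u.u) 9)))
step 1: [let@1] (2 - ((\u.u) 9))
step 2: [beta@1] (2 - 9)
step 3: [delta@root] -7

Answer: -7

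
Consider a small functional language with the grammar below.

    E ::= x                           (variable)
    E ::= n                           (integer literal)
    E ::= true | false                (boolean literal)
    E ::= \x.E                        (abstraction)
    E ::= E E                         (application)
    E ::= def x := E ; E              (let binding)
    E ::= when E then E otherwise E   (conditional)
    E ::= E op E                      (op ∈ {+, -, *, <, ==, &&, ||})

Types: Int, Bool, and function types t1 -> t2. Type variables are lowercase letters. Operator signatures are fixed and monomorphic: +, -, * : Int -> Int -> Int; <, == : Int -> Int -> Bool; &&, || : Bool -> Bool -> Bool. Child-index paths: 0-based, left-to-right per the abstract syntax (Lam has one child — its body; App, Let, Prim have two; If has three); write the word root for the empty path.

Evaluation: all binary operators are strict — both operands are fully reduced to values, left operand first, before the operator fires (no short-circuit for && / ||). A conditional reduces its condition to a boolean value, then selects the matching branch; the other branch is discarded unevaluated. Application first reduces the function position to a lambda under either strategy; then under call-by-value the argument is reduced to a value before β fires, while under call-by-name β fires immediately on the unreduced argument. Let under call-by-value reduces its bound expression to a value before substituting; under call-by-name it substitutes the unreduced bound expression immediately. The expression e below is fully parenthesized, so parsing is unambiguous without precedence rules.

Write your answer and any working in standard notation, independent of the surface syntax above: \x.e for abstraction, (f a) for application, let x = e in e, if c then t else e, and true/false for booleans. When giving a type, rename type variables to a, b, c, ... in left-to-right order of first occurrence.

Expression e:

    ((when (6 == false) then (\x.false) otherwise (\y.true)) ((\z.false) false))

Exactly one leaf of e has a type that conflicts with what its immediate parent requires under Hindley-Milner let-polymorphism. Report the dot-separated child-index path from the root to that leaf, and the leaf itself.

Working:
  unify Int ~ Int
  unify Bool ~ Int
  FAIL: mismatch Bool ~ Int

Answer: 0.0.1 : false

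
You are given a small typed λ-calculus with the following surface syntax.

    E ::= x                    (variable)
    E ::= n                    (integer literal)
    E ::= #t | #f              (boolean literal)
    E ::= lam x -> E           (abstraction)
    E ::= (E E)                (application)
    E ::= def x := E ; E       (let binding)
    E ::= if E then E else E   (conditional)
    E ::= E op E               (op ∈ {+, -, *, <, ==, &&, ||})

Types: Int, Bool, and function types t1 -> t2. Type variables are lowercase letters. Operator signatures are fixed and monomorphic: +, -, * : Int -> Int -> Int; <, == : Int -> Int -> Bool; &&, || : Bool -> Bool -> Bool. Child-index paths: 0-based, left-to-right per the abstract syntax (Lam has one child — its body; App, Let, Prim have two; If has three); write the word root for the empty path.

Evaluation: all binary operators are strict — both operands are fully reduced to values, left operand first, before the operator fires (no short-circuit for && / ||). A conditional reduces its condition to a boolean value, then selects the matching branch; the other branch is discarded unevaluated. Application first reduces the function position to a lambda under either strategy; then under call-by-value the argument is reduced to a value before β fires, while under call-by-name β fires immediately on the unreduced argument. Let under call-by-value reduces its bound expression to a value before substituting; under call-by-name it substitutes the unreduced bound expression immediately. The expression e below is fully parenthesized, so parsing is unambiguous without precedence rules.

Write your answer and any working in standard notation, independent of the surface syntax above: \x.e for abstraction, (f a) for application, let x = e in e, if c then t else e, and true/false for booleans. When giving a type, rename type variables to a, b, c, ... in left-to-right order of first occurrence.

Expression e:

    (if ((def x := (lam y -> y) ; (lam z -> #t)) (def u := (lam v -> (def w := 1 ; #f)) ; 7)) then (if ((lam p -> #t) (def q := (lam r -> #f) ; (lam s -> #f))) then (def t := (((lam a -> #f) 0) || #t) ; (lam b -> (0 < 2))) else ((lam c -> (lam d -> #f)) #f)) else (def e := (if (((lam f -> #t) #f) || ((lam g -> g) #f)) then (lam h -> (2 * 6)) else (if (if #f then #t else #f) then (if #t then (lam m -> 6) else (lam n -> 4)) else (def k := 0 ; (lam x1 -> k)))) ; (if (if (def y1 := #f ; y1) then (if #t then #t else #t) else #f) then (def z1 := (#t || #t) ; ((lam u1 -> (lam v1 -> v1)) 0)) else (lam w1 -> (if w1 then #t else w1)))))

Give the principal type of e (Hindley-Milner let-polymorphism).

Working:
y : a
\y._ : a -> a
let x : forall. a -> a
\z._ : b -> Bool
let w : Int
\v._ : c -> Bool
let u : forall. c -> Bool
  unify b -> Bool ~ Int -> d
  unify b ~ Int
  unify Bool ~ d
_ _ : Bool
  unify Bool ~ Bool
\p._ : e -> Bool
\r._ : f -> Bool
let q : forall. f -> Bool
\s._ : g -> Bool
  unify e -> Bool ~ (g -> Bool) -> h
  unify e ~ g -> Bool
  unify Bool ~ h
_ _ : Bool
  unify Bool ~ Bool
\a._ : i -> Bool
  unify i -> Bool ~ Int -> j
  unify i ~ Int
  unify Bool ~ j
_ _ : Bool
  unify Bool ~ Bool
  unify Bool ~ Bool
let t : Bool
  unify Int ~ Int
  unify Int ~ Int
\b._ : k -> Bool
\d._ : m -> Bool
\c._ : l -> m -> Bool
  unify l -> m -> Bool ~ Bool -> n
  unify l ~ Bool
  unify m -> Bool ~ n
_ _ : m -> Bool
  unify k -> Bool ~ m -> Bool
  unify k ~ m
  unify Bool ~ Bool
\f._ : o -> Bool
  unify o -> Bool ~ Bool -> p
  unify o ~ Bool
  unify Bool ~ p
_ _ : Bool
  unify Bool ~ Bool
g : q
\g._ : q -> q
  unify q -> q ~ Bool -> r
  unify q ~ Bool
  unify Bool ~ r
_ _ : Bool
  unify Bool ~ Bool
  unify Bool ~ Bool
  unify Int ~ Int
  unify Int ~ Int
\h._ : s -> Int
  unify Bool ~ Bool
  unify Bool ~ Bool
  unify Bool ~ Bool
  unify Bool ~ Bool
\m._ : t -> Int
\n._ : u -> Int
  unify t -> Int ~ u -> Int
  unify t ~ u
  unify Int ~ Int
let k : Int
k : Int
\x1._ : v -> Int
  unify u -> Int ~ v -> Int
  unify u ~ v
  unify Int ~ Int
  unify s -> Int ~ v -> Int
  unify s ~ v
  unify Int ~ Int
let e : forall. v -> Int
let y1 : Bool
y1 : Bool
  unify Bool ~ Bool
  unify Bool ~ Bool
  unify Bool ~ Bool
  unify Bool ~ Bool
  unify Bool ~ Bool
  unify Bool ~ Bool
  unify Bool ~ Bool
let z1 : Bool
v1 : x
\v1._ : x -> x
\u1._ : w -> x -> x
  unify w -> x -> x ~ Int -> y
  unify w ~ Int
  unify x -> x ~ y
_ _ : x -> x
w1 : z
  unify z ~ Bool
w1 : Bool
  unify Bool ~ Bool
\w1._ : Bool -> Bool
  unify x -> x ~ Bool -> Bool
  unify x ~ Bool
  unify Bool ~ Bool
  unify m -> Bool ~ Bool -> Bool
  unify m ~ Bool
  unify Bool ~ Bool

Answer: Bool -> Bool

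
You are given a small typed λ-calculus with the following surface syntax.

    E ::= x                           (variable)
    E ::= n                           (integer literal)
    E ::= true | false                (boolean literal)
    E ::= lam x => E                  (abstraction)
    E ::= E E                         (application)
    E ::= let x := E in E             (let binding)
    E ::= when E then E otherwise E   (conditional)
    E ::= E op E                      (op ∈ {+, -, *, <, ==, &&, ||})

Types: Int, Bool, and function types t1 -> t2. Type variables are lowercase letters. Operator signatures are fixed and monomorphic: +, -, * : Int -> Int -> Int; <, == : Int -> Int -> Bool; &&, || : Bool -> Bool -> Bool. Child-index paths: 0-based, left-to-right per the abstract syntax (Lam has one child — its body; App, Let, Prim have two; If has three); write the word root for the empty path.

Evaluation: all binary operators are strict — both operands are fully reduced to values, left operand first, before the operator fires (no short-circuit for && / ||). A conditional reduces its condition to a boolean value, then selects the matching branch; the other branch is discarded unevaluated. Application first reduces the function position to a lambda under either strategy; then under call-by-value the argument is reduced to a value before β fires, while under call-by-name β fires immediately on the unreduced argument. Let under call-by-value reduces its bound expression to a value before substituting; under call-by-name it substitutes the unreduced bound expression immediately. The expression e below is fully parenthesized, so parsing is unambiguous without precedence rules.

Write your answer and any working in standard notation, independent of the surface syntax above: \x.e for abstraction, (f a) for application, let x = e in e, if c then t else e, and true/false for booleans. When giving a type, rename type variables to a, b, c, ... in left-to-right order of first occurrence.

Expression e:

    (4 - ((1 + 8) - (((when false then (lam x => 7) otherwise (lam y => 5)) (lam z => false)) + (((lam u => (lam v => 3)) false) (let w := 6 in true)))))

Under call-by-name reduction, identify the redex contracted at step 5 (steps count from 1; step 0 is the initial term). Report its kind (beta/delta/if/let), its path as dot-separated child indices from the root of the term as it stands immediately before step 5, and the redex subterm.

Working:
step 0: (4 - ((1 + 8) - (((if false then (\x.7) else (\y.5)) (\z.false)) + (((\u.(\v.3)) false) (let w = 6 in true)))))
step 1: [delta@1.0] (4 - (9 - (((if false then (\x.7) else (\y.5)) (\z.false)) + (((\u.(\v.3)) false) (let w = 6 in true)))))
step 2: [if@1.1.0.0] (4 - (9 - (((\y.5) (\z.false)) + (((\u.(\v.3)) false) (let w = 6 in true)))))
step 3: [beta@1.1.0] (4 - (9 - (5 + (((\u.(\v.3)) false) (let w = 6 in true)))))
step 4: [beta@1.1.1.0] (4 - (9 - (5 + ((\v.3) (let w = 6 in true)))))
step 5: [beta@1.1.1] (4 - (9 - (5 + 3)))

Answer: beta at 1.1.1 : ((\v.3) (let w = 6 in true))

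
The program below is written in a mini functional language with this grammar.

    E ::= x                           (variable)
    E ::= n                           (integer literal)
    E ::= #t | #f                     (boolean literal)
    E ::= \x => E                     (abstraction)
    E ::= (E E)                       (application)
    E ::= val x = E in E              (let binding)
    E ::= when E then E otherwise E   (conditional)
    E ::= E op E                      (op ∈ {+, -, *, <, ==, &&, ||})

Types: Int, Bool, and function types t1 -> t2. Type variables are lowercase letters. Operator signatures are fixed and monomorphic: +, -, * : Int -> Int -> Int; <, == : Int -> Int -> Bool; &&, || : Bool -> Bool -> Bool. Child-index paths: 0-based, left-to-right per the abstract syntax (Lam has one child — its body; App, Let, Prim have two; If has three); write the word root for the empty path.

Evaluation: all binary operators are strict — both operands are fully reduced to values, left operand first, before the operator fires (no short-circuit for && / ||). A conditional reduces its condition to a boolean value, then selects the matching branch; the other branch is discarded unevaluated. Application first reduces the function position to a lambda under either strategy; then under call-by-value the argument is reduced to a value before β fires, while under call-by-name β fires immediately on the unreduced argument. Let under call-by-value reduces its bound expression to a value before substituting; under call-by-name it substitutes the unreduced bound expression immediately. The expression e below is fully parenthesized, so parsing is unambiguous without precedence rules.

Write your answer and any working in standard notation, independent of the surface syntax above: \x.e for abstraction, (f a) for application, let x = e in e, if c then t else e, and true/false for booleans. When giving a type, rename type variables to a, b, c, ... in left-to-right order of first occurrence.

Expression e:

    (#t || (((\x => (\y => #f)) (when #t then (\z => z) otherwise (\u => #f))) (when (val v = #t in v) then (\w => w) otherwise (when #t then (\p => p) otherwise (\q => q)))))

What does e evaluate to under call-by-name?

Trace:
step 0: (true || (((\x.(\y.false)) (if true then (\z.z) else (\u.false))) (if (let v = true in v) then (\w.w) else (if true then (\p.p) else (\q.q)))))
step 1: [beta@1.0] (true || ((\y.false) (if (let v = true in v) then (\w.w) else (if true then (\p.p) else (\q.q)))))
step 2: [beta@1] (true || false)
step 3: [delta@root] true

Answer: true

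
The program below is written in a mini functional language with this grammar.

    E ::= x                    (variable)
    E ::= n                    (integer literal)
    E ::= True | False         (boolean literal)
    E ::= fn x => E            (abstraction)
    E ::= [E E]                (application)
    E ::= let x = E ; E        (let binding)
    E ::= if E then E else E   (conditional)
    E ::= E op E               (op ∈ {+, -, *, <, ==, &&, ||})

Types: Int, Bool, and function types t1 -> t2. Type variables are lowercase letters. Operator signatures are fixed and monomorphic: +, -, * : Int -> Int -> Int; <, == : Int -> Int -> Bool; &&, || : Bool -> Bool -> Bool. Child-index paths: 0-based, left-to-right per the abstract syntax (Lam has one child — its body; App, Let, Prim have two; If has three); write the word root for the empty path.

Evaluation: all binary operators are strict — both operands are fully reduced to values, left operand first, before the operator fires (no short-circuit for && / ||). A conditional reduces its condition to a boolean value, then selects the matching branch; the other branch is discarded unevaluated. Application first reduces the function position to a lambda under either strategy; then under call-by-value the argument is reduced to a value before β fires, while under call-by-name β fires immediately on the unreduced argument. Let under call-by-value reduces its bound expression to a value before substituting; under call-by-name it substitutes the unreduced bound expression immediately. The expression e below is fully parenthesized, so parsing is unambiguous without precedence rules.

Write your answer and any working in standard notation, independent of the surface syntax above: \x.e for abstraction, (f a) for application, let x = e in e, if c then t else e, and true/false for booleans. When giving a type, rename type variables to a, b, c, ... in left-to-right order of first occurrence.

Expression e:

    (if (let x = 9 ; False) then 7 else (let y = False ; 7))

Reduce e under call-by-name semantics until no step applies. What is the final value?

Working:
step 0: (if (let x = 9 in false) then 7 else (let y = false in 7))
step 1: [let@0] (if false then 7 else (let y = false in 7))
step 2: [if@root] (let y = false in 7)
step 3: [let@root] 7

Answer: 7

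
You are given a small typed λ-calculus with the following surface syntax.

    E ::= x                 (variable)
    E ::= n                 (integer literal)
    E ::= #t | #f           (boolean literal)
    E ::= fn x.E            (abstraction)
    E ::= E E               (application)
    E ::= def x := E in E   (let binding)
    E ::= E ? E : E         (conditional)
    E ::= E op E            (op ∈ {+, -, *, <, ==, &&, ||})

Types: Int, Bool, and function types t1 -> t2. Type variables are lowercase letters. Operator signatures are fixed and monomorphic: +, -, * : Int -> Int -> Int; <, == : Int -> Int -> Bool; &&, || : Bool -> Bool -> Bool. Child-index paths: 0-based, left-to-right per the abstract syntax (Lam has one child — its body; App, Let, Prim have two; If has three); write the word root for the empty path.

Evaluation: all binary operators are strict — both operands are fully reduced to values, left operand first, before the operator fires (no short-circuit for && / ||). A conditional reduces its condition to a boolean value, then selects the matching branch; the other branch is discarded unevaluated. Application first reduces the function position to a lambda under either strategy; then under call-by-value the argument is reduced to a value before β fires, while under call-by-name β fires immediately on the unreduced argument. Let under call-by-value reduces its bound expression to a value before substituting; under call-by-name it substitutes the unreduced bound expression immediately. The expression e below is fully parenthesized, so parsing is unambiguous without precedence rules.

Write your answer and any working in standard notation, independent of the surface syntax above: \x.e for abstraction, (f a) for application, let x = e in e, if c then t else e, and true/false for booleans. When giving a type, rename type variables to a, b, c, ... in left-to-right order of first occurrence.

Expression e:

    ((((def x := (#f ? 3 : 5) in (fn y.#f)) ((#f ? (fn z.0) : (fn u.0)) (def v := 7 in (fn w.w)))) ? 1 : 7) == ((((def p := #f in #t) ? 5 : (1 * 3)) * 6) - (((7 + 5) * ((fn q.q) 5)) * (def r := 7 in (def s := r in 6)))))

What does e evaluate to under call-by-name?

Answer: false

Trace:
step 0: ((if ((let x = (if false then 3 else 5) in (\y.false)) ((if false then (\z.0) else (\u.0)) (let v = 7 in (\w.w)))) then 1 else 7) == (((if (let p = false in true) then 5 else (1 * 3)) * 6) - (((7 + 5) * ((\q.q) 5)) * (let r = 7 in (let s = r in 6)))))
step 1: [let@0.0.0] ((if ((\y.false) ((if false then (\z.0) else (\u.0)) (let v = 7 in (\w.w)))) then 1 else 7) == (((if (let p = false in true) then 5 else (1 * 3)) * 6) - (((7 + 5) * ((\q.q) 5)) * (let r = 7 in (let s = r in 6)))))
step 2: [beta@0.0] ((if false then 1 else 7) == (((if (let p = false in true) then 5 else (1 * 3)) * 6) - (((7 + 5) * ((\q.q) 5)) * (let r = 7 in (let s = r in 6)))))
step 3: [if@0] (7 == (((if (let p = false in true) then 5 else (1 * 3)) * 6) - (((7 + 5) * ((\q.q) 5)) * (let r = 7 in (let s = r in 6)))))
step 4: [let@1.0.0.0] (7 == (((if true then 5 else (1 * 3)) * 6) - (((7 + 5) * ((\q.q) 5)) * (let r = 7 in (let s = r in 6)))))
step 5: [if@1.0.0] (7 == ((5 * 6) - (((7 + 5) * ((\q.q) 5)) * (let r = 7 in (let s = r in 6)))))
step 6: [delta@1.0] (7 == (30 - (((7 + 5) * ((\q.q) 5)) * (let r = 7 in (let s = r in 6)))))
step 7: [delta@1.1.0.0] (7 == (30 - ((12 * ((\q.q) 5)) * (let r = 7 in (let s = r in 6)))))
step 8: [beta@1.1.0.1] (7 == (30 - ((12 * 5) * (let r = 7 in (let s = r in 6)))))
step 9: [delta@1.1.0] (7 == (30 - (60 * (let r = 7 in (let s = r in 6)))))
step 10: [let@1.1.1] (7 == (30 - (60 * (let s = 7 in 6))))
step 11: [let@1.1.1] (7 == (30 - (60 * 6)))
step 12: [delta@1.1] (7 == (30 - 360))
step 13: [delta@1] (7 == -330)
step 14: [delta@root] false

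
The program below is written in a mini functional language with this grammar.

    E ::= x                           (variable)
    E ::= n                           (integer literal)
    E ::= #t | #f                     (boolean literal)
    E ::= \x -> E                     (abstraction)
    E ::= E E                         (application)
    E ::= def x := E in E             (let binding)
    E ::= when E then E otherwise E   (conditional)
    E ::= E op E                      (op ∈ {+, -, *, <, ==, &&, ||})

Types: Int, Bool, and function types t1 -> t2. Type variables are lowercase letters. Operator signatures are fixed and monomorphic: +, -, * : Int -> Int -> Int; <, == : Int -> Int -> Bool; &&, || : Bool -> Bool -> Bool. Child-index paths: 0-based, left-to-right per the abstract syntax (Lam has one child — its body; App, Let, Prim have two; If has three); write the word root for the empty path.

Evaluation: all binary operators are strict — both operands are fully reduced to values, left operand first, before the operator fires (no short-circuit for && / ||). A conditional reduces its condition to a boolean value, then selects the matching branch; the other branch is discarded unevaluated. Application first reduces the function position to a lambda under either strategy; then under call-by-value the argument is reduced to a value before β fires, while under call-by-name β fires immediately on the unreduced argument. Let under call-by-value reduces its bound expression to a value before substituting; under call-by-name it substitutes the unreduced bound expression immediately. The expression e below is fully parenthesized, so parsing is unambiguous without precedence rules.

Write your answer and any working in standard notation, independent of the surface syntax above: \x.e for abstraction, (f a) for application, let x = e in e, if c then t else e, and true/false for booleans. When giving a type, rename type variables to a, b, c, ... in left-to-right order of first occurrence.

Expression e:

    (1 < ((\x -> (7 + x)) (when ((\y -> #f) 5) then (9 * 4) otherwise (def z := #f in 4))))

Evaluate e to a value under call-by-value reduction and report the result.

Working:
step 0: (1 < ((\x.(7 + x)) (if ((\y.false) 5) then (9 * 4) else (let z = false in 4))))
step 1: [beta@1.1.0] (1 < ((\x.(7 + x)) (if false then (9 * 4) else (let z = false in 4))))
step 2: [if@1.1] (1 < ((\x.(7 + x)) (let z = false in 4)))
step 3: [let@1.1] (1 < ((\x.(7 + x)) 4))
step 4: [beta@1] (1 < (7 + 4))
step 5: [delta@1] (1 < 11)
step 6: [delta@root] true

Answer: true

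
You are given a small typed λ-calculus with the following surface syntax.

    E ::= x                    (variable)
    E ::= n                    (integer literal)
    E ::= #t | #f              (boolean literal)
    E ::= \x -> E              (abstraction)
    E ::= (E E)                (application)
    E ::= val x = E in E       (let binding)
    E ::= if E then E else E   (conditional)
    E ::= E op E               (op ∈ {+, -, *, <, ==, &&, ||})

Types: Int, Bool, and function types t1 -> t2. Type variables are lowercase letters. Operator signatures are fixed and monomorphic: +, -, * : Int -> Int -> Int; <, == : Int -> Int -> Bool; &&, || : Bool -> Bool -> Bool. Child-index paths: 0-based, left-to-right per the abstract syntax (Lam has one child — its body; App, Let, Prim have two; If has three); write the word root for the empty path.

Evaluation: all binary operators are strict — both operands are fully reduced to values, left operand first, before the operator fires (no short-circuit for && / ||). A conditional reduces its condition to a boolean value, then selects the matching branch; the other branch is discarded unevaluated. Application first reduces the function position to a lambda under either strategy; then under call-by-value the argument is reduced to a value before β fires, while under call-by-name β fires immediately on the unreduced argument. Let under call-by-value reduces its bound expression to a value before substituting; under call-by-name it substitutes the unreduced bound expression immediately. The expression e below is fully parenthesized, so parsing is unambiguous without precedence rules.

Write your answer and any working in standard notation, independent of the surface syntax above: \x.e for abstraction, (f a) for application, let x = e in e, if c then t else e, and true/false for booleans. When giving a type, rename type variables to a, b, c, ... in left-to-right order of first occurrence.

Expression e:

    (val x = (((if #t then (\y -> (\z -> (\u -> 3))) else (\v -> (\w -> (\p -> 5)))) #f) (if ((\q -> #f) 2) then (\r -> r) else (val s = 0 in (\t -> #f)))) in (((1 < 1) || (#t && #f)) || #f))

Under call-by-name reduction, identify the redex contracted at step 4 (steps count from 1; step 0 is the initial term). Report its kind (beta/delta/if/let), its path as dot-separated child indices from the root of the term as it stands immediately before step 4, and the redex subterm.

Trace:
step 0: (let x = (((if true then (\y.(\z.(\u.3))) else (\v.(\w.(\p.5)))) false) (if ((\q.false) 2) then (\r.r) else (let s = 0 in (\t.false)))) in (((1 < 1) || (true && false)) || false))
step 1: [let@root] (((1 < 1) || (true && false)) || false)
step 2: [delta@0.0] ((false || (true && false)) || false)
step 3: [delta@0.1] ((false || false) || false)
step 4: [delta@0] (false || false)

Answer: delta at 0 : (false || false)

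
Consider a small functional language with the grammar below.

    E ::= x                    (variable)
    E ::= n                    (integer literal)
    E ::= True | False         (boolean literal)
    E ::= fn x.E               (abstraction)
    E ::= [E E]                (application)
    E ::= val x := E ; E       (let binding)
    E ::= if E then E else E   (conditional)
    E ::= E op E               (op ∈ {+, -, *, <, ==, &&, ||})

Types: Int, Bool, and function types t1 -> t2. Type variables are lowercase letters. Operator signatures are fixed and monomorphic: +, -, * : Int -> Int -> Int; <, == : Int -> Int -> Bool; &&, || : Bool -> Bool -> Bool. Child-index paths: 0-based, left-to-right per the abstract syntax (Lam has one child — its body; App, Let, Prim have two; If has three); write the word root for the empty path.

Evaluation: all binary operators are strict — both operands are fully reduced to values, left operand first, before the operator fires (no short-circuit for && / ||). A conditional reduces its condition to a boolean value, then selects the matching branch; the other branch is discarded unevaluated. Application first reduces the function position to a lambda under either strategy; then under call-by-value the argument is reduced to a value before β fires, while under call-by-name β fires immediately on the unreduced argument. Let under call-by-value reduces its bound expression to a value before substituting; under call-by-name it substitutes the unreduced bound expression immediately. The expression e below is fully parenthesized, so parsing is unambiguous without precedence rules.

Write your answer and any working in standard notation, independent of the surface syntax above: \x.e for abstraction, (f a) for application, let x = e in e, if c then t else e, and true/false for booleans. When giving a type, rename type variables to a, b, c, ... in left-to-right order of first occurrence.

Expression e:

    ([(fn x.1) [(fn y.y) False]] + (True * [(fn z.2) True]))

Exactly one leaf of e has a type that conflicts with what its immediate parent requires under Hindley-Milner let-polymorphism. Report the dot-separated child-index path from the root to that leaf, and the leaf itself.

Answer: 1.0 : true

Derivation:
\x._ : a -> Int
y : b
\y._ : b -> b
  unify b -> b ~ Bool -> c
  unify b ~ Bool
  unify Bool ~ c
_ _ : Bool
  unify a -> Int ~ Bool -> d
  unify a ~ Bool
  unify Int ~ d
_ _ : Int
  unify Int ~ Int
  unify Bool ~ Int
  FAIL: mismatch Bool ~ Int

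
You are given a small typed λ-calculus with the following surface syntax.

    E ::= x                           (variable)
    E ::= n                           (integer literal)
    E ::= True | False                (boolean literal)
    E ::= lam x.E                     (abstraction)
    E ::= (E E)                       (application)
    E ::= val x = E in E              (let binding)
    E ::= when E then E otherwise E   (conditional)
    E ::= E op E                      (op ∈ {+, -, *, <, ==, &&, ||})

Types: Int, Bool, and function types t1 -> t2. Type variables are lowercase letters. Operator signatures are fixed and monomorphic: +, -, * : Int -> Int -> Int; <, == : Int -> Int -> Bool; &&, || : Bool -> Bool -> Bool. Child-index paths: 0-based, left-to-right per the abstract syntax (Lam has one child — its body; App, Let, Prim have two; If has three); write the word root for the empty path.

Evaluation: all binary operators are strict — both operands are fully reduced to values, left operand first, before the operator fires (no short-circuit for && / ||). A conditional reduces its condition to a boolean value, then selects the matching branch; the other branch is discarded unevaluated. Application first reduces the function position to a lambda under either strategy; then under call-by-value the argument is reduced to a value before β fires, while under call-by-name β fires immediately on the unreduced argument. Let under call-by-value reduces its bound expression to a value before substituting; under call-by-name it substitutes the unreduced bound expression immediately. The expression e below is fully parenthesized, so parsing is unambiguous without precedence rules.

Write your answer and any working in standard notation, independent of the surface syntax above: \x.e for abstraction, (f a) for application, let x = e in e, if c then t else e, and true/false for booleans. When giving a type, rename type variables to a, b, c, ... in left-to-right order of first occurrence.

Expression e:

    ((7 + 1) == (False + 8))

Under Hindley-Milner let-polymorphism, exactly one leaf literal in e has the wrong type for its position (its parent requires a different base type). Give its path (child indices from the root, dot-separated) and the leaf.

Working:
  unify Int ~ Int
  unify Int ~ Int
  unify Int ~ Int
  unify Bool ~ Int
  FAIL: mismatch Bool ~ Int

Answer: 1.0 : false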